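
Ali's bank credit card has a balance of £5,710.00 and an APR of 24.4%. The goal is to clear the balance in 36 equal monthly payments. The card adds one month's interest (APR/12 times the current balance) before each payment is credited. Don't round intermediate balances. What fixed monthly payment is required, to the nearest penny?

£225.22

Monthly rate r = 24.4%/12 = 2.03333% = 0.0203333.
Level-payment amortization: P = B₀·r / (1 − (1+r)^(−n)) = 5710.00·0.0203333 / (1 − 1.02033^(−36)).
Denominator 1 − (1+r)^(−36) = 0.515509457.
P = 116.103 / 0.515509457 ≈ 225.22.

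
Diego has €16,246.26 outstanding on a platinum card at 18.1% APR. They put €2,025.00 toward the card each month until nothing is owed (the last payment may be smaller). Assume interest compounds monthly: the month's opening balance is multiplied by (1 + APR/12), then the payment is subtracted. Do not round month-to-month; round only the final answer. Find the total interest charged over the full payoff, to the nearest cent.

Monthly rate r = 18.1%/12 = 1.50833% = 0.0150833.
Payoff takes n = ⌈−ln(1 − rB₀/P)/ln(1+r)⌉ = ⌈8.616⌉ = 9 payments; the last is €1,250.38.
Total paid = 8·€2,025.00 + €1,250.38 = €17,450.38.
Total interest = total paid − principal = €17,450.38 − €16,246.26 = €1,204.12.

€1,204.12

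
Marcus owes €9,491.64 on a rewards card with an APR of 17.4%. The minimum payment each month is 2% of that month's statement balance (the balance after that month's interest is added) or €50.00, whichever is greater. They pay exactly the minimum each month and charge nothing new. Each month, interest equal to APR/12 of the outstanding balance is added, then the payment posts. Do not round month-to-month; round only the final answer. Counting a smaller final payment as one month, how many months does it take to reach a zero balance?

320 months

Monthly rate r = 17.4%/12 = 1.45% = 0.0145.
While 2% of the post-interest balance exceeds €50.00, each month B ← (B·(1+r))·(1 − 0.02), i.e. B shrinks by the factor (1+r)·0.98 = 0.99421.
This holds for months 1–233. Entering month 234 the balance is €2,453.27; 2% of the post-interest balance is now below €50.00, so the flat €50.00 minimum applies from here.
From month 234 a fixed €50.00 at rate r clears €2,453.27 in 87 more payments. Total: 233 + 87 = 320 months.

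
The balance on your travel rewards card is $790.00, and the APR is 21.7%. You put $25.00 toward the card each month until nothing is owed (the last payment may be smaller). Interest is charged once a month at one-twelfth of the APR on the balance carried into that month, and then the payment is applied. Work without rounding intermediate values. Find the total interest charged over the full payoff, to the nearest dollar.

Monthly rate r = 21.7%/12 = 1.80833% = 0.0180833.
Payoff takes n = ⌈−ln(1 − rB₀/P)/ln(1+r)⌉ = ⌈47.278⌉ = 48 payments; the last is $7.00.
Total paid = 47·$25.00 + $7.00 = $1,182.00.
Total interest = total paid − principal = $1,182.00 − $790.00 = $392.00.

$392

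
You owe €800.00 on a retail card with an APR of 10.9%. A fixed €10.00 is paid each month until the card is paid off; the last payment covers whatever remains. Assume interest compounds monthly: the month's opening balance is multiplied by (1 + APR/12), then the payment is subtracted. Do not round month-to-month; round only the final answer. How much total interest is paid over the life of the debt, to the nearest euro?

Monthly rate r = 10.9%/12 = 0.908333% = 0.00908333.
Payoff takes n = ⌈−ln(1 − rB₀/P)/ln(1+r)⌉ = ⌈143.444⌉ = 144 payments; the last is €4.45.
Total paid = 143·€10.00 + €4.45 = €1,434.45.
Total interest = total paid − principal = €1,434.45 − €800.00 = €634.45.

€634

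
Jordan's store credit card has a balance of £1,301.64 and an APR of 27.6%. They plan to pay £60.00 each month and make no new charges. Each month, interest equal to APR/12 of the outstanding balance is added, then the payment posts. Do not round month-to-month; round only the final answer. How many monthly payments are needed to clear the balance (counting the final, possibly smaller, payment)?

31 payments

Monthly rate r = 27.6%/12 = 2.3% = 0.023.
Recurrence: B ← B·(1+r) − £60.00.
Month 1: interest £29.94; balance after payment £1,271.58.
Month 2: interest £29.25; balance after payment £1,240.82.
Closed form: n = −ln(1 − rB₀/P)/ln(1+r) = −ln(0.50104)/ln(1.023) ≈ 30.391, so the balance reaches zero during payment 31.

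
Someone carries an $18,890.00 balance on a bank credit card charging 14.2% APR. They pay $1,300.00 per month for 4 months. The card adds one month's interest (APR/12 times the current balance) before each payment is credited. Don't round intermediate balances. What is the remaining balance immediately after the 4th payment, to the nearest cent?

Monthly rate r = 14.2%/12 = 1.18333% = 0.0118333.
Each month: B ← B·(1+r) − $1,300.00.
Month 1: interest $223.53; balance after payment $17,813.53.
Month 2: interest $210.79; balance after payment $16,724.33.
Month 3: interest $197.90; balance after payment $15,622.23.
Month 4: interest $184.86; balance after payment $14,507.09.

$14,507.09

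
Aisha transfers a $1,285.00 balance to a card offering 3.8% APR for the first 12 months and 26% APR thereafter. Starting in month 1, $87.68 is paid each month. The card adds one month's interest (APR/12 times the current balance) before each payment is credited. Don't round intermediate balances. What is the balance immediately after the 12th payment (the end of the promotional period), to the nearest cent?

$264.01

Promo months 1–12 at r₀ = 3.8%/12 = 0.00316667; months 13+ at r₁ = 26%/12 = 0.0216667.
After month 12: iterate B ← B·(1+r₀) − $87.68 for 12 months → $264.01.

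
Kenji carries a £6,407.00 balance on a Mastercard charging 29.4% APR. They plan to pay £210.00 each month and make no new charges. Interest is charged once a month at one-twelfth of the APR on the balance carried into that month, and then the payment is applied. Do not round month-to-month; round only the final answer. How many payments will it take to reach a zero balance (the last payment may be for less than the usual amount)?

Monthly rate r = 29.4%/12 = 2.45% = 0.0245.
Recurrence: B ← B·(1+r) − £210.00.
Month 1: interest £156.97; balance after payment £6,353.97.
Month 2: interest £155.67; balance after payment £6,299.64.
Closed form: n = −ln(1 − rB₀/P)/ln(1+r) = −ln(0.25252)/ln(1.0245) ≈ 56.860, so the balance reaches zero during payment 57.

57 payments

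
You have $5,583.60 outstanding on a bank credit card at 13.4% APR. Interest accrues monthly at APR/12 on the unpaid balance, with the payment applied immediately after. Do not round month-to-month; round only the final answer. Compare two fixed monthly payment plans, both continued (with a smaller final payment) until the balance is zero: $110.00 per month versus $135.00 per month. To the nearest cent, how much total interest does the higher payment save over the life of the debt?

Monthly rate r = 13.4%/12 = 1.11667% = 0.0111667.
At $110.00/mo: n = ⌈−ln(1 − rB₀/P)/ln(1+r)⌉ = 76 payments (last $37.22); total interest = total paid − $5,583.60 = $2,703.62.
At $135.00/mo: 56 payments (last $107.85); total interest $1,949.25.
Interest saved = $2,703.62 − $1,949.25 = $754.37.

$754.37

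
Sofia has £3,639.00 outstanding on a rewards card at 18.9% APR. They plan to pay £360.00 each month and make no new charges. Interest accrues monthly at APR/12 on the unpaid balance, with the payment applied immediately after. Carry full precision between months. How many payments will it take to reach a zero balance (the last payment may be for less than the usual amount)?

12 payments

Monthly rate r = 18.9%/12 = 1.575% = 0.01575.
Recurrence: B ← B·(1+r) − £360.00.
Month 1: interest £57.31; balance after payment £3,336.31.
Month 2: interest £52.55; balance after payment £3,028.86.
Closed form: n = −ln(1 − rB₀/P)/ln(1+r) = −ln(0.84079)/ln(1.01575) ≈ 11.097, so the balance reaches zero during payment 12.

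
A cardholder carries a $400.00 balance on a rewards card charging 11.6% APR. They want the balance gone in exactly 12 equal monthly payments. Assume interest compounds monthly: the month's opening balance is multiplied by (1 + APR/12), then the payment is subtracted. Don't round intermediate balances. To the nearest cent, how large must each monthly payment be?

$35.46

Monthly rate r = 11.6%/12 = 0.966667% = 0.00966667.
Level-payment amortization: P = B₀·r / (1 − (1+r)^(−n)) = 400.00·0.00966667 / (1 − 1.00967^(−12)).
Denominator 1 − (1+r)^(−12) = 0.109028573.
P = 3.86667 / 0.109028573 ≈ 35.46.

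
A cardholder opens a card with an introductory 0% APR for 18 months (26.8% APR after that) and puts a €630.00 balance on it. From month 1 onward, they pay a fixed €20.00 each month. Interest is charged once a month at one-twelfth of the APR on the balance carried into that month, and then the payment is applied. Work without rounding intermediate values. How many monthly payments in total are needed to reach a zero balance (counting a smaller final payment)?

Promo months 1–18 at r₀ = 0%/12 = 0; months 19+ at r₁ = 26.8%/12 = 0.0223333.
After month 18 (no interest yet): B = €630.00 − 18·€20.00 = €270.00.
Then at r₁ with €20.00/mo: n₂ = −ln(1 − r₁·B/P)/ln(1+r₁) ≈ 16.25 → 17 more payments.

35 months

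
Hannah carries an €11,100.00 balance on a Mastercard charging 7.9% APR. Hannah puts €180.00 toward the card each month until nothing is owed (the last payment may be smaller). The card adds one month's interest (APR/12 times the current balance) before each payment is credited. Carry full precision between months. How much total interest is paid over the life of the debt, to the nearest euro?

€3,187

Monthly rate r = 7.9%/12 = 0.658333% = 0.00658333.
Payoff takes n = ⌈−ln(1 − rB₀/P)/ln(1+r)⌉ = ⌈79.373⌉ = 80 payments; the last is €67.35.
Total paid = 79·€180.00 + €67.35 = €14,287.35.
Total interest = total paid − principal = €14,287.35 − €11,100.00 = €3,187.35.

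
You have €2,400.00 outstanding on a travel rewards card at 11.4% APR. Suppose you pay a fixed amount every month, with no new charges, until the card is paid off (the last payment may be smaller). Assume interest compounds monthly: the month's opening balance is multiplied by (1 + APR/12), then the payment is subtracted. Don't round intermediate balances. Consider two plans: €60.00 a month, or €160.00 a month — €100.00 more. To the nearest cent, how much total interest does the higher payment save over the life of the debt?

€431.93

Monthly rate r = 11.4%/12 = 0.95% = 0.0095.
At €60.00/mo: n = ⌈−ln(1 − rB₀/P)/ln(1+r)⌉ = 51 payments (last €33.56); total interest = total paid − €2,400.00 = €633.56.
At €160.00/mo: 17 payments (last €41.63); total interest €201.63.
Interest saved = €633.56 − €201.63 = €431.93.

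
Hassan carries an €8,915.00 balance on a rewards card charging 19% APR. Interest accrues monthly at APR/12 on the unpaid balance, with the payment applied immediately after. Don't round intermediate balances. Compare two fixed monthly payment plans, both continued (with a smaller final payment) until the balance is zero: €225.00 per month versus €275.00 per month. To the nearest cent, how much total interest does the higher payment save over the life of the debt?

Monthly rate r = 19%/12 = 1.58333% = 0.0158333.
At €225.00/mo: n = ⌈−ln(1 − rB₀/P)/ln(1+r)⌉ = 63 payments (last €188.50); total interest = total paid − €8,915.00 = €5,223.50.
At €275.00/mo: 46 payments (last €230.74); total interest €3,690.74.
Interest saved = €5,223.50 − €3,690.74 = €1,532.76.

€1,532.76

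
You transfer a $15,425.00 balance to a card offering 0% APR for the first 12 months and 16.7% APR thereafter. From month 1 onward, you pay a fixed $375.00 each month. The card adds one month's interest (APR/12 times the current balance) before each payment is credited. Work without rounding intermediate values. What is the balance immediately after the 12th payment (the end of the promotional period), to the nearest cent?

$10,925.00

Promo months 1–12 at r₀ = 0%/12 = 0; months 13+ at r₁ = 16.7%/12 = 0.0139167.
After month 12 (no interest yet): B = $15,425.00 − 12·$375.00 = $10,925.00.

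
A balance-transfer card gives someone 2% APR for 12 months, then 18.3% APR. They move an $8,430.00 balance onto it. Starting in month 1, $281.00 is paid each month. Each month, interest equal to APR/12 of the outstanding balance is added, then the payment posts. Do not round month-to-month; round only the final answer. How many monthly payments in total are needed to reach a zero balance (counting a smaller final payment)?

Promo months 1–12 at r₀ = 2%/12 = 0.00166667; months 13+ at r₁ = 18.3%/12 = 0.01525.
After month 12: iterate B ← B·(1+r₀) − $281.00 for 12 months → $5,197.07.
Then at r₁ with $281.00/mo: n₂ = −ln(1 − r₁·B/P)/ln(1+r₁) ≈ 21.89 → 22 more payments.

34 payments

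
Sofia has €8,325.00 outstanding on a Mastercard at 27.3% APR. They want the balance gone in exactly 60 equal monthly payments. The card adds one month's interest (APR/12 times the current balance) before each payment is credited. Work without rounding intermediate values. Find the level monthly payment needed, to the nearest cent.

Monthly rate r = 27.3%/12 = 2.275% = 0.02275.
Level-payment amortization: P = B₀·r / (1 − (1+r)^(−n)) = 8325.00·0.02275 / (1 − 1.02275^(−60)).
Denominator 1 − (1+r)^(−60) = 0.740683167.
P = 189.394 / 0.740683167 ≈ 255.70.

€255.70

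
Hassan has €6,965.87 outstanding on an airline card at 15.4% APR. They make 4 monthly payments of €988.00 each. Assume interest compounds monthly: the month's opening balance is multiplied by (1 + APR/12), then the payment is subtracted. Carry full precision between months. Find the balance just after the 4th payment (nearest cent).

€3,301.66

Monthly rate r = 15.4%/12 = 1.28333% = 0.0128333.
Each month: B ← B·(1+r) − €988.00.
Month 1: interest €89.40; balance after payment €6,067.27.
Month 2: interest €77.86; balance after payment €5,157.13.
Month 3: interest €66.18; balance after payment €4,235.31.
Month 4: interest €54.35; balance after payment €3,301.66.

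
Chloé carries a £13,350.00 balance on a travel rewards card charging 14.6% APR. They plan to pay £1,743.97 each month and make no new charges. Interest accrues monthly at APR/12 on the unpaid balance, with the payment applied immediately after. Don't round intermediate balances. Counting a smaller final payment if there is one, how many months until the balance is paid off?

9 payments

Monthly rate r = 14.6%/12 = 1.21667% = 0.0121667.
Recurrence: B ← B·(1+r) − £1,743.97.
Month 1: interest £162.42; balance after payment £11,768.45.
Month 2: interest £143.18; balance after payment £10,167.67.
Closed form: n = −ln(1 − rB₀/P)/ln(1+r) = −ln(0.90686)/ln(1.01217) ≈ 8.084, so the balance reaches zero during payment 9.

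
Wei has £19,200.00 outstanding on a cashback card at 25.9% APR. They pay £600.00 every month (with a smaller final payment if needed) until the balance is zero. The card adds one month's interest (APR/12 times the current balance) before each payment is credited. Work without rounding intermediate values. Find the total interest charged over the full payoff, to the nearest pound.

Monthly rate r = 25.9%/12 = 2.15833% = 0.0215833.
Payoff takes n = ⌈−ln(1 − rB₀/P)/ln(1+r)⌉ = ⌈54.948⌉ = 55 payments; the last is £568.90.
Total paid = 54·£600.00 + £568.90 = £32,968.90.
Total interest = total paid − principal = £32,968.90 − £19,200.00 = £13,768.90.

£13,769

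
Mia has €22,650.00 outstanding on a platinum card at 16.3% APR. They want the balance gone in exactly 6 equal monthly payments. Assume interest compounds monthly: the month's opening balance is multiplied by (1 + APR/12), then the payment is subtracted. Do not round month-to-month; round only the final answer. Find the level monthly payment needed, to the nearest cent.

€3,956.49

Monthly rate r = 16.3%/12 = 1.35833% = 0.0135833.
Level-payment amortization: P = B₀·r / (1 − (1+r)^(−n)) = 22650.00·0.0135833 / (1 − 1.01358^(−6)).
Denominator 1 − (1+r)^(−6) = 0.0777615267.
P = 307.663 / 0.0777615267 ≈ 3956.49.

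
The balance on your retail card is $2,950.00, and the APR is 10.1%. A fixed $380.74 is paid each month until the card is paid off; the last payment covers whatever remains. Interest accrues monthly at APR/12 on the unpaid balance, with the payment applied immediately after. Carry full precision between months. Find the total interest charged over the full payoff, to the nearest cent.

$113.48

Monthly rate r = 10.1%/12 = 0.841667% = 0.00841667.
Payoff takes n = ⌈−ln(1 − rB₀/P)/ln(1+r)⌉ = ⌈8.046⌉ = 9 payments; the last is $17.56.
Total paid = 8·$380.74 + $17.56 = $3,063.48.
Total interest = total paid − principal = $3,063.48 − $2,950.00 = $113.48.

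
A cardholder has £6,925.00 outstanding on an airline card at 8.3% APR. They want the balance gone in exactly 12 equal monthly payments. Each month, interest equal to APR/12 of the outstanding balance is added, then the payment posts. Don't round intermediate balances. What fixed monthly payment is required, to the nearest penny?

Monthly rate r = 8.3%/12 = 0.691667% = 0.00691667.
Level-payment amortization: P = B₀·r / (1 − (1+r)^(−n)) = 6925.00·0.00691667 / (1 − 1.00692^(−12)).
Denominator 1 − (1+r)^(−12) = 0.079385848.
P = 47.8979 / 0.079385848 ≈ 603.36.

£603.36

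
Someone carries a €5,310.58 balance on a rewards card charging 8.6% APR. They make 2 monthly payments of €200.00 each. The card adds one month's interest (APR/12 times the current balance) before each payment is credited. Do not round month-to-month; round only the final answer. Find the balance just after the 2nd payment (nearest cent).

€4,985.54

Monthly rate r = 8.6%/12 = 0.716667% = 0.00716667.
Each month: B ← B·(1+r) − €200.00.
Month 1: interest €38.06; balance after payment €5,148.64.
Month 2: interest €36.90; balance after payment €4,985.54.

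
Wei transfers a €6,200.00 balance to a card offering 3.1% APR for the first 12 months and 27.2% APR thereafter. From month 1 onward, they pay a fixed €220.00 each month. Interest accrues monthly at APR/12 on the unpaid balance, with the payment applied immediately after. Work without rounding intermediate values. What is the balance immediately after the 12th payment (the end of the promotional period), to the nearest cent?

Promo months 1–12 at r₀ = 3.1%/12 = 0.00258333; months 13+ at r₁ = 27.2%/12 = 0.0226667.
After month 12: iterate B ← B·(1+r₀) − €220.00 for 12 months → €3,717.12.

€3,717.12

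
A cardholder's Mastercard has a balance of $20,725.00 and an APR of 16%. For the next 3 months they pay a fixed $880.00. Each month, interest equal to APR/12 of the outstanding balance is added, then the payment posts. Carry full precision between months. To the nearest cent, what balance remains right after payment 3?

$18,889.75

Monthly rate r = 16%/12 = 1.33333% = 0.0133333.
Each month: B ← B·(1+r) − $880.00.
Month 1: interest $276.33; balance after payment $20,121.33.
Month 2: interest $268.28; balance after payment $19,509.62.
Month 3: interest $260.13; balance after payment $18,889.75.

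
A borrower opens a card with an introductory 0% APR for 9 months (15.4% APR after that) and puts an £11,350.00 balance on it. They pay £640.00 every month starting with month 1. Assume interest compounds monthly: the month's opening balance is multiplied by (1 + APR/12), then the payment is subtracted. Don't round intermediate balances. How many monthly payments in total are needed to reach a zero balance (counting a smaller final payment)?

19 payments

Promo months 1–9 at r₀ = 0%/12 = 0; months 10+ at r₁ = 15.4%/12 = 0.0128333.
After month 9 (no interest yet): B = £11,350.00 − 9·£640.00 = £5,590.00.
Then at r₁ with £640.00/mo: n₂ = −ln(1 − r₁·B/P)/ln(1+r₁) ≈ 9.32 → 10 more payments.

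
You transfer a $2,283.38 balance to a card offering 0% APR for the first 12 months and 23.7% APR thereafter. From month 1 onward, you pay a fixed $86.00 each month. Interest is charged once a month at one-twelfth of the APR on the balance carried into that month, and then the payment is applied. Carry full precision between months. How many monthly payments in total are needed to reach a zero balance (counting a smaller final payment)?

Promo months 1–12 at r₀ = 0%/12 = 0; months 13+ at r₁ = 23.7%/12 = 0.01975.
After month 12 (no interest yet): B = $2,283.38 − 12·$86.00 = $1,251.38.
Then at r₁ with $86.00/mo: n₂ = −ln(1 − r₁·B/P)/ln(1+r₁) ≈ 17.32 → 18 more payments.

30 payments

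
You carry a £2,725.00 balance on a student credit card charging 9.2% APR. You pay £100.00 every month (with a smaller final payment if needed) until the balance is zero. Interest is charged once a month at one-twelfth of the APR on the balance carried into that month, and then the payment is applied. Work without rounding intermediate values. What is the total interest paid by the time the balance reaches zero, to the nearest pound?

Monthly rate r = 9.2%/12 = 0.766667% = 0.00766667.
Payoff takes n = ⌈−ln(1 − rB₀/P)/ln(1+r)⌉ = ⌈30.685⌉ = 31 payments; the last is £68.55.
Total paid = 30·£100.00 + £68.55 = £3,068.55.
Total interest = total paid − principal = £3,068.55 − £2,725.00 = £343.55.

£344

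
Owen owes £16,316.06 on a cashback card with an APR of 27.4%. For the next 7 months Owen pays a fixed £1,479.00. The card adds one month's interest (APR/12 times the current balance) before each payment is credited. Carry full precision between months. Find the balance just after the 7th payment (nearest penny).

£8,019.71

Monthly rate r = 27.4%/12 = 2.28333% = 0.0228333.
Each month: B ← B·(1+r) − £1,479.00.
Month 1: interest £372.55; balance after payment £15,209.61.
Month 2: interest £347.29; balance after payment £14,077.90.
Month 3: interest £321.45; balance after payment £12,920.34.
Month 4: interest £295.01; balance after payment £11,736.36.
Month 5: interest £267.98; balance after payment £10,525.34.
Month 6: interest £240.33; balance after payment £9,286.66.
Month 7: interest £212.05; balance after payment £8,019.71.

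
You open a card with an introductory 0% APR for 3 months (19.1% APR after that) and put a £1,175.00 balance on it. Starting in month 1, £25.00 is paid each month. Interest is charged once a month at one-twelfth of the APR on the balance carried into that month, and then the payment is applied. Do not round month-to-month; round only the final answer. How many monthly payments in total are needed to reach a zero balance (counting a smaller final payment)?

Promo months 1–3 at r₀ = 0%/12 = 0; months 4+ at r₁ = 19.1%/12 = 0.0159167.
After month 3 (no interest yet): B = £1,175.00 − 3·£25.00 = £1,100.00.
Then at r₁ with £25.00/mo: n₂ = −ln(1 − r₁·B/P)/ln(1+r₁) ≈ 76.31 → 77 more payments.

80 payments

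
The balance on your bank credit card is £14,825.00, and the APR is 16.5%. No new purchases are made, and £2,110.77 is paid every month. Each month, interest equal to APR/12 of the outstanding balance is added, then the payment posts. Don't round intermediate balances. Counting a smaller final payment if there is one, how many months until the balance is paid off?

8 payments

Monthly rate r = 16.5%/12 = 1.375% = 0.01375.
Recurrence: B ← B·(1+r) − £2,110.77.
Month 1: interest £203.84; balance after payment £12,918.07.
Month 2: interest £177.62; balance after payment £10,984.93.
Closed form: n = −ln(1 − rB₀/P)/ln(1+r) = −ln(0.90343)/ln(1.01375) ≈ 7.437, so the balance reaches zero during payment 8.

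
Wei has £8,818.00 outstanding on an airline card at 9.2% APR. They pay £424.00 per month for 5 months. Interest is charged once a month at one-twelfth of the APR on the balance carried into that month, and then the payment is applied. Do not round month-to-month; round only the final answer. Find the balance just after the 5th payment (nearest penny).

£7,008.49

Monthly rate r = 9.2%/12 = 0.766667% = 0.00766667.
Each month: B ← B·(1+r) − £424.00.
Month 1: interest £67.60; balance after payment £8,461.60.
Month 2: interest £64.87; balance after payment £8,102.48.
Month 3: interest £62.12; balance after payment £7,740.60.
Month 4: interest £59.34; balance after payment £7,375.94.
Month 5: interest £56.55; balance after payment £7,008.49.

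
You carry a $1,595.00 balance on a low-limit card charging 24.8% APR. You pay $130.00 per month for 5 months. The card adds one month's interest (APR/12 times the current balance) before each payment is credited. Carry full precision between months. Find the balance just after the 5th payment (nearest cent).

Monthly rate r = 24.8%/12 = 2.06667% = 0.0206667.
Each month: B ← B·(1+r) − $130.00.
Month 1: interest $32.96; balance after payment $1,497.96.
Month 2: interest $30.96; balance after payment $1,398.92.
Month 3: interest $28.91; balance after payment $1,297.83.
Month 4: interest $26.82; balance after payment $1,194.65.
Month 5: interest $24.69; balance after payment $1,089.34.

$1,089.34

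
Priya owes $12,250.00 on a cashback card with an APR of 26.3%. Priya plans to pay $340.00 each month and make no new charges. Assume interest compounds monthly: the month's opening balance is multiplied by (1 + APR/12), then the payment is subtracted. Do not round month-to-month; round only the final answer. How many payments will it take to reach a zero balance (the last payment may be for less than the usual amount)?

72 payments

Monthly rate r = 26.3%/12 = 2.19167% = 0.0219167.
Recurrence: B ← B·(1+r) − $340.00.
Month 1: interest $268.48; balance after payment $12,178.48.
Month 2: interest $266.91; balance after payment $12,105.39.
Closed form: n = −ln(1 − rB₀/P)/ln(1+r) = −ln(0.21036)/ln(1.02192) ≈ 71.908, so the balance reaches zero during payment 72.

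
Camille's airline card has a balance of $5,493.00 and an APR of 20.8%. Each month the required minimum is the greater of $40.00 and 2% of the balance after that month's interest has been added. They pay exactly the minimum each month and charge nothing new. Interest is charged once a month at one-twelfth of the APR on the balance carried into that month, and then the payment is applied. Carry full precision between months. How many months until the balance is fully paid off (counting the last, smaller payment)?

Monthly rate r = 20.8%/12 = 1.73333% = 0.0173333.
While 2% of the post-interest balance exceeds $40.00, each month B ← (B·(1+r))·(1 − 0.02), i.e. B shrinks by the factor (1+r)·0.98 = 0.99699.
This holds for months 1–341. Entering month 342 the balance is $1,962.81; 2% of the post-interest balance is now below $40.00, so the flat $40.00 minimum applies from here.
From month 342 a fixed $40.00 at rate r clears $1,962.81 in 111 more payments. Total: 341 + 111 = 452 months.

452 months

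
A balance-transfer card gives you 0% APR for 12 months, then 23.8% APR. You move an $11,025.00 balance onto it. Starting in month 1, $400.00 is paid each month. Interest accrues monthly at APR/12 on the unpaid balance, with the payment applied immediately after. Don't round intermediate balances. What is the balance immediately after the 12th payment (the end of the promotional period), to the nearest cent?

Promo months 1–12 at r₀ = 0%/12 = 0; months 13+ at r₁ = 23.8%/12 = 0.0198333.
After month 12 (no interest yet): B = $11,025.00 − 12·$400.00 = $6,225.00.

$6,225.00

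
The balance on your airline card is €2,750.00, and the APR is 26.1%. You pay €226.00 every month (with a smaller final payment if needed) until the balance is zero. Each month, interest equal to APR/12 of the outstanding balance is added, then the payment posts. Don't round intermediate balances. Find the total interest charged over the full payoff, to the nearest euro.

€479

Monthly rate r = 26.1%/12 = 2.175% = 0.02175.
Payoff takes n = ⌈−ln(1 − rB₀/P)/ln(1+r)⌉ = ⌈14.287⌉ = 15 payments; the last is €65.44.
Total paid = 14·€226.00 + €65.44 = €3,229.44.
Total interest = total paid − principal = €3,229.44 − €2,750.00 = €479.44.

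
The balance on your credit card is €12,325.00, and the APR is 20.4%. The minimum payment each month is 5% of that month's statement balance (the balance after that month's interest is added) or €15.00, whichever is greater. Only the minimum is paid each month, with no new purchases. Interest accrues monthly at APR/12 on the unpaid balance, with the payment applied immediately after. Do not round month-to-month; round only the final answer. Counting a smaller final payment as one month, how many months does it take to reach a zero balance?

Monthly rate r = 20.4%/12 = 1.7% = 0.017.
While 5% of the post-interest balance exceeds €15.00, each month B ← (B·(1+r))·(1 − 0.05), i.e. B shrinks by the factor (1+r)·0.95 = 0.96615.
This holds for months 1–109. Entering month 110 the balance is €288.83; 5% of the post-interest balance is now below €15.00, so the flat €15.00 minimum applies from here.
From month 110 a fixed €15.00 at rate r clears €288.83 in 24 more payments. Total: 109 + 24 = 133 months.

133 months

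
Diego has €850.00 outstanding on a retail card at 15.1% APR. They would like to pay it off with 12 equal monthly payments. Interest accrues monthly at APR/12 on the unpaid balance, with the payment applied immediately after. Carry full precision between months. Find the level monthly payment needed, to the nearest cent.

Monthly rate r = 15.1%/12 = 1.25833% = 0.0125833.
Level-payment amortization: P = B₀·r / (1 − (1+r)^(−n)) = 850.00·0.0125833 / (1 − 1.01258^(−12)).
Denominator 1 − (1+r)^(−12) = 0.139341817.
P = 10.6958 / 0.139341817 ≈ 76.76.

€76.76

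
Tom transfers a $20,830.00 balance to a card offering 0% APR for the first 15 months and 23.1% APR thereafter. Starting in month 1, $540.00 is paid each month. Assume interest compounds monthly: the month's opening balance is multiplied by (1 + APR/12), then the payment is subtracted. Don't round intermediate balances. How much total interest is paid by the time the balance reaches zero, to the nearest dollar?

Promo months 1–15 at r₀ = 0%/12 = 0; months 16+ at r₁ = 23.1%/12 = 0.01925.
After month 15 (no interest yet): B = $20,830.00 − 15·$540.00 = $12,730.00.
Then at r₁ with $540.00/mo: n₂ = −ln(1 − r₁·B/P)/ln(1+r₁) ≈ 31.72 → 32 more payments.
Total paid = 46·$540.00 + $388.84 = $25,228.84; interest = $25,228.84 − $20,830.00 = $4,398.84.

$4,399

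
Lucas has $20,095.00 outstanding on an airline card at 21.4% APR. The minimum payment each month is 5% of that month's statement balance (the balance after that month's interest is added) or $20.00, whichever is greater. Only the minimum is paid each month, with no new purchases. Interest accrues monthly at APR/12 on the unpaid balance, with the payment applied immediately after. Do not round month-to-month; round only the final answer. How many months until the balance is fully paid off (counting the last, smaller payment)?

142 months

Monthly rate r = 21.4%/12 = 1.78333% = 0.0178333.
While 5% of the post-interest balance exceeds $20.00, each month B ← (B·(1+r))·(1 − 0.05), i.e. B shrinks by the factor (1+r)·0.95 = 0.96694.
This holds for months 1–118. Entering month 119 the balance is $380.47; 5% of the post-interest balance is now below $20.00, so the flat $20.00 minimum applies from here.
From month 119 a fixed $20.00 at rate r clears $380.47 in 24 more payments. Total: 118 + 24 = 142 months.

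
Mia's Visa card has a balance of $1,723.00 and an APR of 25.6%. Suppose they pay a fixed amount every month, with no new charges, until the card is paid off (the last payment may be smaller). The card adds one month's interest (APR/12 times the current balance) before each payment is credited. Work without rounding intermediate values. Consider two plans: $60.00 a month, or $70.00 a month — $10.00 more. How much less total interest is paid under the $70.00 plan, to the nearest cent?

Monthly rate r = 25.6%/12 = 2.13333% = 0.0213333.
At $60.00/mo: n = ⌈−ln(1 − rB₀/P)/ln(1+r)⌉ = 45 payments (last $55.64); total interest = total paid − $1,723.00 = $972.64.
At $70.00/mo: 36 payments (last $19.54); total interest $746.54.
Interest saved = $972.64 − $746.54 = $226.10.

$226.10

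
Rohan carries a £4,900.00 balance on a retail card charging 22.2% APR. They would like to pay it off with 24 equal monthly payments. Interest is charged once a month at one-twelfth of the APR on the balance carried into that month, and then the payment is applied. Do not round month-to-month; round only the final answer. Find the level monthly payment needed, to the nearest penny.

£254.69

Monthly rate r = 22.2%/12 = 1.85% = 0.0185.
Level-payment amortization: P = B₀·r / (1 − (1+r)^(−n)) = 4900.00·0.0185 / (1 − 1.0185^(−24)).
Denominator 1 − (1+r)^(−24) = 0.355926842.
P = 90.65 / 0.355926842 ≈ 254.69.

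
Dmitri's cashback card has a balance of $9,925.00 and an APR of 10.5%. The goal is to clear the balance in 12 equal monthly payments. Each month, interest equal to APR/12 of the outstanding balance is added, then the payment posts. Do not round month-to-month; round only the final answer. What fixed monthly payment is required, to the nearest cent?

Monthly rate r = 10.5%/12 = 0.875% = 0.00875.
Level-payment amortization: P = B₀·r / (1 − (1+r)^(−n)) = 9925.00·0.00875 / (1 − 1.00875^(−12)).
Denominator 1 − (1+r)^(−12) = 0.0992641938.
P = 86.8438 / 0.0992641938 ≈ 874.87.

$874.87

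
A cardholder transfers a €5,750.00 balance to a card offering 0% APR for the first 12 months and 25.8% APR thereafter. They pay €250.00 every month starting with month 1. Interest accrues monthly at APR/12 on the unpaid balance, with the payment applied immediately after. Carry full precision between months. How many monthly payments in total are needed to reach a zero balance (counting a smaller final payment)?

25 payments

Promo months 1–12 at r₀ = 0%/12 = 0; months 13+ at r₁ = 25.8%/12 = 0.0215.
After month 12 (no interest yet): B = €5,750.00 − 12·€250.00 = €2,750.00.
Then at r₁ with €250.00/mo: n₂ = −ln(1 − r₁·B/P)/ln(1+r₁) ≈ 12.69 → 13 more payments.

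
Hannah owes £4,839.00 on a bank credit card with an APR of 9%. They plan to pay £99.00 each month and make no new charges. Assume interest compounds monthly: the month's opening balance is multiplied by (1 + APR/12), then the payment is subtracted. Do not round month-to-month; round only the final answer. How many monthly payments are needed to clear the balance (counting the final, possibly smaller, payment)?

Monthly rate r = 9%/12 = 0.75% = 0.0075.
Recurrence: B ← B·(1+r) − £99.00.
Month 1: interest £36.29; balance after payment £4,776.29.
Month 2: interest £35.82; balance after payment £4,713.11.
Closed form: n = −ln(1 − rB₀/P)/ln(1+r) = −ln(0.63341)/ln(1.0075) ≈ 61.113, so the balance reaches zero during payment 62.

62 months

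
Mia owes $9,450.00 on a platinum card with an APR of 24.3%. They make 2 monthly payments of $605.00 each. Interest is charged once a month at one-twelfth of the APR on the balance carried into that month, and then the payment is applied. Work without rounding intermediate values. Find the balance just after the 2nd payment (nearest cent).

$8,614.35

Monthly rate r = 24.3%/12 = 2.025% = 0.02025.
Each month: B ← B·(1+r) − $605.00.
Month 1: interest $191.36; balance after payment $9,036.36.
Month 2: interest $182.99; balance after payment $8,614.35.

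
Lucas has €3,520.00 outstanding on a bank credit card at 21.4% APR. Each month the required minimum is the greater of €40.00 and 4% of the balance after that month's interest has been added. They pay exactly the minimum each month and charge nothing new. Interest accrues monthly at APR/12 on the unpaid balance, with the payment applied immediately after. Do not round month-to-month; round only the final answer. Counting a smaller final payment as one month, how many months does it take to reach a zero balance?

88 months

Monthly rate r = 21.4%/12 = 1.78333% = 0.0178333.
While 4% of the post-interest balance exceeds €40.00, each month B ← (B·(1+r))·(1 − 0.04), i.e. B shrinks by the factor (1+r)·0.96 = 0.97712.
This holds for months 1–56. Entering month 57 the balance is €963.00; 4% of the post-interest balance is now below €40.00, so the flat €40.00 minimum applies from here.
From month 57 a fixed €40.00 at rate r clears €963.00 in 32 more payments. Total: 56 + 32 = 88 months.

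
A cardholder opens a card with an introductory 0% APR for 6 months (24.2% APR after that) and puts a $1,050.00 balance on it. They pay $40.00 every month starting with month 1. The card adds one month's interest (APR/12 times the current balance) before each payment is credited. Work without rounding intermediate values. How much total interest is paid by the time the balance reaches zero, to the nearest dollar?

Promo months 1–6 at r₀ = 0%/12 = 0; months 7+ at r₁ = 24.2%/12 = 0.0201667.
After month 6 (no interest yet): B = $1,050.00 − 6·$40.00 = $810.00.
Then at r₁ with $40.00/mo: n₂ = −ln(1 − r₁·B/P)/ln(1+r₁) ≈ 26.29 → 27 more payments.
Total paid = 32·$40.00 + $11.63 = $1,291.63; interest = $1,291.63 − $1,050.00 = $241.63.

$242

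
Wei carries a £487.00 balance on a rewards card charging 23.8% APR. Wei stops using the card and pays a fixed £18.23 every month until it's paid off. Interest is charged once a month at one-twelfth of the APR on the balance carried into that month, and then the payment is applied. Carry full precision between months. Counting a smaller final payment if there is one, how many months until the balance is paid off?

39 months

Monthly rate r = 23.8%/12 = 1.98333% = 0.0198333.
Recurrence: B ← B·(1+r) − £18.23.
Month 1: interest £9.66; balance after payment £478.43.
Month 2: interest £9.49; balance after payment £469.69.
Closed form: n = −ln(1 − rB₀/P)/ln(1+r) = −ln(0.47017)/ln(1.01983) ≈ 38.426, so the balance reaches zero during payment 39.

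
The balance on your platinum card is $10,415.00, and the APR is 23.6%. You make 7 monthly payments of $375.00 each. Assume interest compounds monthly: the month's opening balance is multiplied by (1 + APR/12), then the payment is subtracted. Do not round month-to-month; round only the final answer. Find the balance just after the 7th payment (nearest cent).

Monthly rate r = 23.6%/12 = 1.96667% = 0.0196667.
Each month: B ← B·(1+r) − $375.00.
Month 1: interest $204.83; balance after payment $10,244.83.
Month 2: interest $201.48; balance after payment $10,071.31.
Month 3: interest $198.07; balance after payment $9,894.38.
Month 4: interest $194.59; balance after payment $9,713.97.
Month 5: interest $191.04; balance after payment $9,530.01.
Month 6: interest $187.42; balance after payment $9,342.43.
Month 7: interest $183.73; balance after payment $9,151.17.

$9,151.17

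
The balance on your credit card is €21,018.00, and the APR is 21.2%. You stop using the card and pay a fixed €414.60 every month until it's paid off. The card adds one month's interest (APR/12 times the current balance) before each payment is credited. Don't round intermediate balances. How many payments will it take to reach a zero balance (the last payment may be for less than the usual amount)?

Monthly rate r = 21.2%/12 = 1.76667% = 0.0176667.
Recurrence: B ← B·(1+r) − €414.60.
Month 1: interest €371.32; balance after payment €20,974.72.
Month 2: interest €370.55; balance after payment €20,930.67.
Closed form: n = −ln(1 − rB₀/P)/ln(1+r) = −ln(0.10439)/ln(1.01767) ≈ 129.027, so the balance reaches zero during payment 130.

130 months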